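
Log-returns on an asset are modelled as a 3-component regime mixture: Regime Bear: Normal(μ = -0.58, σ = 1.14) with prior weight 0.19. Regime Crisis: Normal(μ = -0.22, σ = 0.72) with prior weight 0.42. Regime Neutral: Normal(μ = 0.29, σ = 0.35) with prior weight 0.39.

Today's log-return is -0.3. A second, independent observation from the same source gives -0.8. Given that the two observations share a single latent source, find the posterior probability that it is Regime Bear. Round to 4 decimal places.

Apply Bayes' rule: the posterior for each component is proportional to its prior times its likelihood at x.
Since both observations come from the same component, the likelihood for component k is f_k(x₁)·f_k(x₂).
  p_Bear = [(1/(1.14·√(2π)))·exp(−(-0.3−-0.58)²/(2·1.14²)) = 0.349949·exp(-0.03016) = 0.339551] × [0.343493] = 0.116634
  p_Crisis = [(1/(0.72·√(2π)))·exp(−(-0.3−-0.22)²/(2·0.72²)) = 0.554087·exp(-0.00617) = 0.550677] × [0.400559] = 0.220578
  p_Neutral = [(1/(0.35·√(2π)))·exp(−(-0.3−0.29)²/(2·0.35²)) = 1.139835·exp(-1.42082) = 0.275289] × [0.00892852] = 0.00245793
Prior × likelihood for each component:
  P(Z=Bear)·p_Bear = 0.19 × 0.116634 = 0.0221604
  P(Z=Crisis)·p_Crisis = 0.42 × 0.220578 = 0.092643
  P(Z=Neutral)·p_Neutral = 0.39 × 0.00245793 = 0.000958592
Normaliser: 0.0221604 + 0.092643 + 0.000958592 = 0.115762
P(Regime Bear | data) ≈ 0.1914

0.1914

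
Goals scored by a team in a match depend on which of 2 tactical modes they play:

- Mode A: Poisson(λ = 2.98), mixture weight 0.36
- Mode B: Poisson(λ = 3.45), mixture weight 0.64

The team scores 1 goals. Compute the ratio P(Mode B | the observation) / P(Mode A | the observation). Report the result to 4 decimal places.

Only the two components matter; the odds are (w_i f_i(x)) / (w_j f_j(x)).
Poisson probabilities:
  f_A = 0.151363
  f_B = 0.109522
Posterior odds = (w_B·f_B) / (w_A·f_A) = (0.64·0.109522) / (0.36·0.151363) = 0.0700944 / 0.0544906 ≈ 1.2864

1.2864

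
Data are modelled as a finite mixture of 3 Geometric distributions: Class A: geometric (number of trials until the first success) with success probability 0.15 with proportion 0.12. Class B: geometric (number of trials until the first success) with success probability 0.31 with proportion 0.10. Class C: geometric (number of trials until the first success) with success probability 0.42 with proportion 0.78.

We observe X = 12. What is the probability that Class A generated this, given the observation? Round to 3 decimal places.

P(component k | x) = π_k·f_k(x) / marginal(x), where marginal(x) = Σ_j π_j·f_j(x).
Evaluate each component's likelihood at the observed value:
  L_A = 0.0251015
  L_B = 0.00523241
  L_C = 0.00104944
Unnormalised posteriors:
  π_A·L_A = 0.12 × 0.0251015 = 0.00301218
  π_B·L_B = 0.10 × 0.00523241 = 0.000523241
  π_C·L_C = 0.78 × 0.00104944 = 0.000818562
Evidence: 0.00301218 + 0.000523241 + 0.000818562 = 0.00435398
So the posterior for Class A is 0.00301218 / 0.00435398 ≈ 0.692.

0.692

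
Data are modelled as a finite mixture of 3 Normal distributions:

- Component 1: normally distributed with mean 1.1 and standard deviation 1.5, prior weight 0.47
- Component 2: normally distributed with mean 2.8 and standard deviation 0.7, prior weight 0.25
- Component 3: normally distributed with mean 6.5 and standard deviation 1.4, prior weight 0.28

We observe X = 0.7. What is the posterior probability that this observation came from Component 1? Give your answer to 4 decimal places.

0.9869

Posterior ∝ prior × likelihood, so P(k | x) ∝ π_k f_k(x); normalise over all components.
Component likelihoods at x = 0.7:
  L_1 = (1/(1.5·√(2π)))·exp(−(0.7−1.1)²/(2·1.5²)) = 0.265962·exp(-0.03556) = 0.256671
  L_2 = (1/(0.7·√(2π)))·exp(−(0.7−2.8)²/(2·0.7²)) = 0.569918·exp(-4.50000) = 0.00633121
  L_3 = (1/(1.4·√(2π)))·exp(−(0.7−6.5)²/(2·1.4²)) = 0.284959·exp(-8.58163) = 5.34351e-05
Unnormalised posteriors:
  π_1·L_1 = 0.47 × 0.256671 = 0.120635
  π_2·L_2 = 0.25 × 0.00633121 = 0.0015828
  π_3·L_3 = 0.28 × 5.34351e-05 = 1.49618e-05
Denominator: 0.120635 + 0.0015828 + 1.49618e-05 = 0.122233
P(Component 1 | data) = 0.120635 / 0.122233 ≈ 0.9869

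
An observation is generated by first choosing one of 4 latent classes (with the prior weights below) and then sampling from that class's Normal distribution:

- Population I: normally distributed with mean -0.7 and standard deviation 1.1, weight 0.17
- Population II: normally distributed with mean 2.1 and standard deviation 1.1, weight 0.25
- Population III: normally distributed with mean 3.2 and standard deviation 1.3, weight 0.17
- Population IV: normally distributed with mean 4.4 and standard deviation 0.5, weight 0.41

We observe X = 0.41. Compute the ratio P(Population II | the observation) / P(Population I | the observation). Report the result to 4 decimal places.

0.7517

The posterior odds equal the prior odds times the likelihood ratio: (P(Z=i)/P(Z=j))·(f_i(x)/f_j(x)).
Component likelihoods at x = 0.41:
  p_I = (1/(1.1·√(2π)))·exp(−(0.41−-0.7)²/(2·1.1²)) = 0.362675·exp(-0.50913) = 0.217974
  p_II = (1/(1.1·√(2π)))·exp(−(0.41−2.1)²/(2·1.1²)) = 0.362675·exp(-1.18021) = 0.111419
  p_III = (1/(1.3·√(2π)))·exp(−(0.41−3.2)²/(2·1.3²)) = 0.306879·exp(-2.30299) = 0.0306755
  p_IV = (1/(0.5·√(2π)))·exp(−(0.41−4.4)²/(2·0.5²)) = 0.797885·exp(-31.84020) = 1.18554e-14
Posterior odds = (P(Z=II)·p_II) / (P(Z=I)·p_I) = (0.25·0.111419) / (0.17·0.217974) = 0.0278548 / 0.0370555 ≈ 0.7517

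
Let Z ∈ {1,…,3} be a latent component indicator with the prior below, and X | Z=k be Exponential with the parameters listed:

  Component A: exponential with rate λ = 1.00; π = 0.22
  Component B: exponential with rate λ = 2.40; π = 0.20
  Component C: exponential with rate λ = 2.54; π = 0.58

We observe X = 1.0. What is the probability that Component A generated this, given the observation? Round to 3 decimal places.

0.336

Apply Bayes' rule: the posterior for each component is proportional to its prior times its likelihood at x.
Exponential densities:
  p_A = 1.00·e^(−1.00·1.0) = 1.00·e^(−1.0000) = 0.367879
  p_B = 2.40·e^(−2.40·1.0) = 2.40·e^(−2.4000) = 0.217723
  p_C = 2.54·e^(−2.54·1.0) = 2.54·e^(−2.5400) = 0.200321
Unnormalised posteriors:
  w_A·p_A = 0.22 × 0.367879 = 0.0809335
  w_B·p_B = 0.20 × 0.217723 = 0.0435446
  w_C·p_C = 0.58 × 0.200321 = 0.116186
Denominator: 0.0809335 + 0.0435446 + 0.116186 = 0.240664
So the posterior for Component A is 0.0809335 / 0.240664 ≈ 0.336.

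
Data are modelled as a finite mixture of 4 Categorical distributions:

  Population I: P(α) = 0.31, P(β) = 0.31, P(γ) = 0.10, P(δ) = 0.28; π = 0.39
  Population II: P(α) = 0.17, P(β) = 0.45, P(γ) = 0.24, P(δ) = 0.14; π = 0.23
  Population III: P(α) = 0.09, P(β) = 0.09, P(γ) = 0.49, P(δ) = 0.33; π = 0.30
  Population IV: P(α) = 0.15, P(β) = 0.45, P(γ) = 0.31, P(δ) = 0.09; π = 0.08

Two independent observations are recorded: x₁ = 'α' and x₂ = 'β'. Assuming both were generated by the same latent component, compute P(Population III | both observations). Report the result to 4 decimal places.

By Bayes' theorem, P(k | x) = π_k f_k(x) / Σ_j π_j f_j(x).
Since both observations come from the same component, the likelihood for component k is f_k(x₁)·f_k(x₂).
  L_I = [P(α | comp) = 0.31] × [0.31] = 0.0961
  L_II = [P(α | comp) = 0.17] × [0.45] = 0.0765
  L_III = [P(α | comp) = 0.09] × [0.09] = 0.0081
  L_IV = [P(α | comp) = 0.15] × [0.45] = 0.0675
Unnormalised posteriors:
  π_I·L_I = 0.39 × 0.0961 = 0.037479
  π_II·L_II = 0.23 × 0.0765 = 0.017595
  π_III·L_III = 0.30 × 0.0081 = 0.00243
  π_IV·L_IV = 0.08 × 0.0675 = 0.0054
Sum: 0.037479 + 0.017595 + 0.00243 + 0.0054 = 0.062904
Responsibility of Population III: 0.00243 / 0.062904 ≈ 0.0386

0.0386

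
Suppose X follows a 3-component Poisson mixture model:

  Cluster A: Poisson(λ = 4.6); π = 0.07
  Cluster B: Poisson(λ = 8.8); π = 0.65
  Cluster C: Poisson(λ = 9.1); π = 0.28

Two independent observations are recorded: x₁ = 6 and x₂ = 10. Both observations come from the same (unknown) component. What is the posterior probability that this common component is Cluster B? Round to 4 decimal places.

By Bayes' theorem, P(k | x) = π_k f_k(x) / Σ_j π_j f_j(x).
Since both observations come from the same component, the likelihood for component k is f_k(x₁)·f_k(x₂).
  L_A = [e^(−4.6)·4.6^6/6! = 0.13227] × [0.0117506] = 0.00155425
  L_B = [e^(−8.8)·8.8^6/6! = 0.0972237] × [0.115684] = 0.0112472
  L_C = [e^(−9.1)·9.1^6/6! = 0.0880716] × [0.119832] = 0.0105538
Multiply by the mixture weights:
  π_A·L_A = 0.07 × 0.00155425 = 0.000108797
  π_B·L_B = 0.65 × 0.0112472 = 0.00731068
  π_C·L_C = 0.28 × 0.0105538 = 0.00295505
Sum: 0.000108797 + 0.00731068 + 0.00295505 = 0.0103745
So the posterior for Cluster B is 0.00731068 / 0.0103745 ≈ 0.7047.

0.7047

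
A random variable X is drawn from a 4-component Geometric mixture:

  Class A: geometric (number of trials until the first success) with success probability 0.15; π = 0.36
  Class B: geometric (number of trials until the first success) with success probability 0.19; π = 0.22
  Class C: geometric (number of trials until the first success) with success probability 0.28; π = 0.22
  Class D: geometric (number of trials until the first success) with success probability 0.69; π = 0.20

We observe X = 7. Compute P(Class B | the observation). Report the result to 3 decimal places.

0.289

The responsibility of component k is P(Z=k) f_k(x) divided by Σ_j P(Z=j) f_j(x).
Geometric probabilities:
  p_A = 0.15·(1−0.15)^6 = 0.15·0.37715 = 0.0565724
  p_B = 0.19·(1−0.19)^6 = 0.19·0.28243 = 0.0536616
  p_C = 0.28·(1−0.28)^6 = 0.28·0.139314 = 0.0390079
  p_D = 0.69·(1−0.69)^6 = 0.69·0.000887504 = 0.000612378
Weight by the priors:
  P(Z=A)·p_A = 0.36 × 0.0565724 = 0.0203661
  P(Z=B)·p_B = 0.22 × 0.0536616 = 0.0118056
  P(Z=C)·p_C = 0.22 × 0.0390079 = 0.00858175
  P(Z=D)·p_D = 0.20 × 0.000612378 = 0.000122476
Normaliser: 0.0203661 + 0.0118056 + 0.00858175 + 0.000122476 = 0.0408759
P(Class B | 7) = 0.0118056 / 0.0408759 ≈ 0.289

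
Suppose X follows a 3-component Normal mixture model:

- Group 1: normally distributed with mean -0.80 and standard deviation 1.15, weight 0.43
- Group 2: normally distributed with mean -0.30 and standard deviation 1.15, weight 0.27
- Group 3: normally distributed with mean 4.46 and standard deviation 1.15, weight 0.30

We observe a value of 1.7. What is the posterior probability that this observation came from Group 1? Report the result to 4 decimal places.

P(component k | x) = π_k·f_k(x) / marginal(x), where marginal(x) = Σ_j π_j·f_j(x).
Normal densities:
  L_1 = (1/(1.15·√(2π)))·exp(−(1.7−-0.80)²/(2·1.15²)) = 0.346906·exp(-2.36295) = 0.0326585
  L_2 = (1/(1.15·√(2π)))·exp(−(1.7−-0.30)²/(2·1.15²)) = 0.346906·exp(-1.51229) = 0.07646
  L_3 = (1/(1.15·√(2π)))·exp(−(1.7−4.46)²/(2·1.15²)) = 0.346906·exp(-2.88000) = 0.0194735
Multiply by the mixture weights:
  π_1·L_1 = 0.43 × 0.0326585 = 0.0140432
  π_2·L_2 = 0.27 × 0.07646 = 0.0206442
  π_3·L_3 = 0.30 × 0.0194735 = 0.00584205
Evidence: 0.0140432 + 0.0206442 + 0.00584205 = 0.0405294
So the posterior for Group 1 is 0.0140432 / 0.0405294 ≈ 0.3465.

0.3465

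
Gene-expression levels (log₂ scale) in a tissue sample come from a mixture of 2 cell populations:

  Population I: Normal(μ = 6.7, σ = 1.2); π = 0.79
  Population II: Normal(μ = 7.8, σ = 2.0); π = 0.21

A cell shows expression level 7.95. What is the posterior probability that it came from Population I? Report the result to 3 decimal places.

Apply Bayes' rule: the posterior for each component is proportional to its prior times its likelihood at x.
Component likelihoods at x = 7.95:
  p_I = (1/(1.2·√(2π)))·exp(−(7.95−6.7)²/(2·1.2²)) = 0.332452·exp(-0.54253) = 0.193245
  p_II = (1/(2.0·√(2π)))·exp(−(7.95−7.8)²/(2·2.0²)) = 0.199471·exp(-0.00281) = 0.198911
Weight by the priors:
  w_I·p_I = 0.79 × 0.193245 = 0.152664
  w_II·p_II = 0.21 × 0.198911 = 0.0417713
Sum: 0.152664 + 0.0417713 = 0.194435
Responsibility of Population I: 0.152664 / 0.194435 ≈ 0.785

0.785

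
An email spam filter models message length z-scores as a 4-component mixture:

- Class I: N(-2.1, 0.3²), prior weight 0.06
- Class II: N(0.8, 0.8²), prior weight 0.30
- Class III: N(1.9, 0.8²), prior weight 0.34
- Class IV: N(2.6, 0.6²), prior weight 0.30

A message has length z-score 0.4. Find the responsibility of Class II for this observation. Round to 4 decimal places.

0.8175

Posterior ∝ prior × likelihood, so P(k | x) ∝ w_k f_k(x); normalise over all components.
Normal densities:
  L_I = 1.10693e-15
  L_II = 0.440082
  L_III = 0.0859828
  L_IV = 0.000800451
Weight by the priors:
  w_I·L_I = 0.06 × 1.10693e-15 = 6.64157e-17
  w_II·L_II = 0.30 × 0.440082 = 0.132024
  w_III·L_III = 0.34 × 0.0859828 = 0.0292342
  w_IV·L_IV = 0.30 × 0.000800451 = 0.000240135
Sum: 6.64157e-17 + 0.132024 + 0.0292342 + 0.000240135 = 0.161499
P(Class II | data) ≈ 0.8175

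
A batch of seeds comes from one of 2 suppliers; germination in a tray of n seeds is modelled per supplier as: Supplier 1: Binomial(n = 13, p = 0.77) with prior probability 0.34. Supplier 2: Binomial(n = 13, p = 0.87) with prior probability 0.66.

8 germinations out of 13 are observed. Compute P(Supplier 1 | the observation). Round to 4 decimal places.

0.7708

By Bayes' theorem, P(k | x) = w_k f_k(x) / Σ_j w_j f_j(x).
Component likelihoods at x = 8 germinations out of 13:
  f_1 = 0.102363
  f_2 = 0.0156837
Weight by the priors:
  w_1·f_1 = 0.34 × 0.102363 = 0.0348035
  w_2·f_2 = 0.66 × 0.0156837 = 0.0103513
Marginal: 0.0348035 + 0.0103513 = 0.0451547
P(Supplier 1 | data) ≈ 0.7708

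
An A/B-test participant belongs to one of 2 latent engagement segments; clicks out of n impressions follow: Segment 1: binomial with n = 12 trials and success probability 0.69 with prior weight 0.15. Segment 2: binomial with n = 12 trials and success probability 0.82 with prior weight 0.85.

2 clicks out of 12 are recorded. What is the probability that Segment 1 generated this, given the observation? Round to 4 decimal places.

Posterior ∝ prior × likelihood, so P(k | x) ∝ π_k f_k(x); normalise over all components.
Binomial probabilities:
  p_1 = 0.000257549
  p_2 = 1.58452e-06
Unnormalised posteriors:
  π_1·p_1 = 0.15 × 0.000257549 = 3.86323e-05
  π_2·p_2 = 0.85 × 1.58452e-06 = 1.34684e-06
Denominator: 3.86323e-05 + 1.34684e-06 = 3.99791e-05
So the posterior for Segment 1 is 3.86323e-05 / 3.99791e-05 ≈ 0.9663.

0.9663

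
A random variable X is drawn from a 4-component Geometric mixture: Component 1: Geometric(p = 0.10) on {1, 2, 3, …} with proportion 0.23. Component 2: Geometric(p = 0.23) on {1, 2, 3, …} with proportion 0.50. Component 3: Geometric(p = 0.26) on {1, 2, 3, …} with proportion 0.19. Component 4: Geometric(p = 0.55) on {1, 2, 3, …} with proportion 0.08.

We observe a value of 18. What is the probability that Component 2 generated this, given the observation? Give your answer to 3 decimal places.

Posterior ∝ prior × likelihood, so P(k | x) ∝ π_k f_k(x); normalise over all components.
Evaluate each component's likelihood at the observed value:
  p_1 = 0.0166772
  p_2 = 0.0027044
  p_3 = 0.00155565
  p_4 = 6.99802e-07
Multiply by the mixture weights:
  π_1·p_1 = 0.23 × 0.0166772 = 0.00383575
  π_2·p_2 = 0.50 × 0.0027044 = 0.0013522
  π_3·p_3 = 0.19 × 0.00155565 = 0.000295574
  π_4·p_4 = 0.08 × 6.99802e-07 = 5.59842e-08
Marginal: 0.00383575 + 0.0013522 + 0.000295574 + 5.59842e-08 = 0.00548358
So the posterior for Component 2 is 0.0013522 / 0.00548358 ≈ 0.247.

0.247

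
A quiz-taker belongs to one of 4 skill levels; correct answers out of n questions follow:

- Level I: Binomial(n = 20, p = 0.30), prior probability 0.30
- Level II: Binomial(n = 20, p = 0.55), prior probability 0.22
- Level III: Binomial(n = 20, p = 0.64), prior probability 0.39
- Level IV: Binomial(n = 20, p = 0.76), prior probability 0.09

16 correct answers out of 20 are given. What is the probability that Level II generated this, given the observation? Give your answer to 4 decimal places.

0.0664

By Bayes' theorem, P(k | x) = P(Z=k) f_k(x) / Σ_j P(Z=j) f_j(x).
Binomial probabilities:
  p_I = C(20,16)·0.30^16·0.70^4 = 4845·4.30467e-09·0.2401 = 5.00756e-06
  p_II = C(20,16)·0.55^16·0.45^4 = 4845·7.01137e-05·0.0410062 = 0.0139299
  p_III = C(20,16)·0.64^16·0.36^4 = 4845·0.000792282·0.0167962 = 0.0644738
  p_IV = C(20,16)·0.76^16·0.24^4 = 4845·0.0123885·0.00331776 = 0.199139
Weight by the priors:
  P(Z=I)·p_I = 0.30 × 5.00756e-06 = 1.50227e-06
  P(Z=II)·p_II = 0.22 × 0.0139299 = 0.00306457
  P(Z=III)·p_III = 0.39 × 0.0644738 = 0.0251448
  P(Z=IV)·p_IV = 0.09 × 0.199139 = 0.0179225
Sum: 1.50227e-06 + 0.00306457 + 0.0251448 + 0.0179225 = 0.0461334
P(Level II | the observation) = 0.00306457 / 0.0461334 ≈ 0.0664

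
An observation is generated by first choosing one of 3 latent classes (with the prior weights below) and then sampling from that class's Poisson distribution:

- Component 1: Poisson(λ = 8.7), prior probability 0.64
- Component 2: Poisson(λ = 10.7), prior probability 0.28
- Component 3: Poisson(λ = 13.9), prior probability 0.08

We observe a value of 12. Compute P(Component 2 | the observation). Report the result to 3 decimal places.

0.373

The responsibility of component k is π_k f_k(x) divided by Σ_j π_j f_j(x).
Component likelihoods at x = 12:
  p_1 = e^(−8.7)·8.7^12/12! = 0.0653931
  p_2 = e^(−10.7)·10.7^12/12! = 0.106003
  p_3 = e^(−13.9)·13.9^12/12! = 0.0998039
Prior × likelihood for each component:
  π_1·p_1 = 0.64 × 0.0653931 = 0.0418516
  π_2·p_2 = 0.28 × 0.106003 = 0.0296808
  π_3·p_3 = 0.08 × 0.0998039 = 0.00798431
Sum: 0.0418516 + 0.0296808 + 0.00798431 = 0.0795167
P(Component 2 | data) = 0.0296808 / 0.0795167 ≈ 0.373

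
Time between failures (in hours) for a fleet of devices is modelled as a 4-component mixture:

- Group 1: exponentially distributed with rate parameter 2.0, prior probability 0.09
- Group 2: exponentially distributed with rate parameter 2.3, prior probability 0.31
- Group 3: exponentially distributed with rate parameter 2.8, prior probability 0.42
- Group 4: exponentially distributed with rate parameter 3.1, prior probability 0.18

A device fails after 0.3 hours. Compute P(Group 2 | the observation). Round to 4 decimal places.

0.3020

P(component k | x) = π_k·f_k(x) / marginal(x), where marginal(x) = Σ_j π_j·f_j(x).
Component likelihoods at x = 0.3 hours:
  p_1 = 2.0·e^(−2.0·0.3) = 2.0·e^(−0.6000) = 1.09762
  p_2 = 2.3·e^(−2.3·0.3) = 2.3·e^(−0.6900) = 1.15362
  p_3 = 2.8·e^(−2.8·0.3) = 2.8·e^(−0.8400) = 1.20879
  p_4 = 3.1·e^(−3.1·0.3) = 3.1·e^(−0.9300) = 1.22312
Multiply by the mixture weights:
  π_1·p_1 = 0.09 × 1.09762 = 0.0987861
  π_2·p_2 = 0.31 × 1.15362 = 0.357624
  π_3·p_3 = 0.42 × 1.20879 = 0.507692
  π_4·p_4 = 0.18 × 1.22312 = 0.220161
Denominator: 0.0987861 + 0.357624 + 0.507692 + 0.220161 = 1.18426
Responsibility of Group 2: 0.357624 / 1.18426 ≈ 0.3020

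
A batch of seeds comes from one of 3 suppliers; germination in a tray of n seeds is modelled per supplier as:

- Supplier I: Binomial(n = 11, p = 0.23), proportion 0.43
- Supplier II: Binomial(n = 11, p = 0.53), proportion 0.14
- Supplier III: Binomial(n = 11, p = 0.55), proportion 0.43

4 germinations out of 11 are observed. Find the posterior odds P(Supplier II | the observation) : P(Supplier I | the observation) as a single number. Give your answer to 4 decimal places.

The posterior odds equal the prior odds times the likelihood ratio: (P(Z=i)/P(Z=j))·(f_i(x)/f_j(x)).
Evaluate each component's likelihood at the observed value:
  p_I = C(11,4)·0.23^4·0.77^7 = 330·0.00279841·0.160485 = 0.148204
  p_II = C(11,4)·0.53^4·0.47^7 = 330·0.0789048·0.00506623 = 0.131918
  p_III = C(11,4)·0.55^4·0.45^7 = 330·0.0915063·0.00373669 = 0.112837
Posterior odds = (P(Z=II)·p_II) / (P(Z=I)·p_I) = (0.14·0.131918) / (0.43·0.148204) = 0.0184685 / 0.0637278 ≈ 0.2898

0.2898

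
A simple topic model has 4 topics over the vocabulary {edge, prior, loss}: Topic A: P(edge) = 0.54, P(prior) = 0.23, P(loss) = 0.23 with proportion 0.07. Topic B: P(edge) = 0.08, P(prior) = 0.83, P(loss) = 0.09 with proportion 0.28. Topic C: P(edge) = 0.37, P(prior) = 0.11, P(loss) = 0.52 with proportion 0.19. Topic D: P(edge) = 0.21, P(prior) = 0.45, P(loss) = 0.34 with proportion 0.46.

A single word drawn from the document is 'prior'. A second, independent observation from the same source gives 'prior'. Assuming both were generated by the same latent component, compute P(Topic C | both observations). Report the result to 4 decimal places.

0.0079

By Bayes' theorem, P(k | x) = P(Z=k) f_k(x) / Σ_j P(Z=j) f_j(x).
Since both observations come from the same component, the likelihood for component k is f_k(x₁)·f_k(x₂).
  L_A = [0.23] × [0.23] = 0.0529
  L_B = [0.83] × [0.83] = 0.6889
  L_C = [0.11] × [0.11] = 0.0121
  L_D = [0.45] × [0.45] = 0.2025
Multiply by the mixture weights:
  P(Z=A)·L_A = 0.07 × 0.0529 = 0.003703
  P(Z=B)·L_B = 0.28 × 0.6889 = 0.192892
  P(Z=C)·L_C = 0.19 × 0.0121 = 0.002299
  P(Z=D)·L_D = 0.46 × 0.2025 = 0.09315
Evidence: 0.003703 + 0.192892 + 0.002299 + 0.09315 = 0.292044
P(Topic C | x) ≈ 0.0079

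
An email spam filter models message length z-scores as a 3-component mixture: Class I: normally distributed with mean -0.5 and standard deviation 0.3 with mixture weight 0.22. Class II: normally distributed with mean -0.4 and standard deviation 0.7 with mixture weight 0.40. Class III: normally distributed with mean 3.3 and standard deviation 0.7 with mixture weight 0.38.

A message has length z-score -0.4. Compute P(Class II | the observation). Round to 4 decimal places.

0.4517

Apply Bayes' rule: the posterior for each component is proportional to its prior times its likelihood at x.
Evaluate each component's likelihood at the observed value:
  L_I = 1.25794
  L_II = 0.569918
  L_III = 4.88634e-07
Unnormalised posteriors:
  P(Z=I)·L_I = 0.22 × 1.25794 = 0.276748
  P(Z=II)·L_II = 0.40 × 0.569918 = 0.227967
  P(Z=III)·L_III = 0.38 × 4.88634e-07 = 1.85681e-07
Normaliser: 0.276748 + 0.227967 + 1.85681e-07 = 0.504715
P(Class II | data) ≈ 0.4517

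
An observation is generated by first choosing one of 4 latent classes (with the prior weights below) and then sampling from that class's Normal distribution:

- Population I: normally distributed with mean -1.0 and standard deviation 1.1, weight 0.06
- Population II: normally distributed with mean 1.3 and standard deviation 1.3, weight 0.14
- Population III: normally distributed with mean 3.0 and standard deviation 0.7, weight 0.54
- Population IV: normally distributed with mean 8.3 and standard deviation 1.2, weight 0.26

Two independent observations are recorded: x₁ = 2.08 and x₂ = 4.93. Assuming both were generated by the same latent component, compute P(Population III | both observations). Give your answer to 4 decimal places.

0.8810

By Bayes' theorem, P(k | x) = P(Z=k) f_k(x) / Σ_j P(Z=j) f_j(x).
Since both observations come from the same component, the likelihood for component k is f_k(x₁)·f_k(x₂).
  p_I = [(1/(1.1·√(2π)))·exp(−(2.08−-1.0)²/(2·1.1²)) = 0.362675·exp(-3.92000) = 0.00719587] × [1.7734e-07] = 1.27611e-09
  p_II = [(1/(1.3·√(2π)))·exp(−(2.08−1.3)²/(2·1.3²)) = 0.306879·exp(-0.18000) = 0.256327] × [0.00622119] = 0.00159466
  p_III = [(1/(0.7·√(2π)))·exp(−(2.08−3.0)²/(2·0.7²)) = 0.569918·exp(-0.86367) = 0.240283] × [0.0127378] = 0.00306068
  p_IV = [(1/(1.2·√(2π)))·exp(−(2.08−8.3)²/(2·1.2²)) = 0.332452·exp(-13.43347) = 4.87131e-07] × [0.00644386] = 3.139e-09
Unnormalised posteriors:
  P(Z=I)·p_I = 0.06 × 1.27611e-09 = 7.65667e-11
  P(Z=II)·p_II = 0.14 × 0.00159466 = 0.000223252
  P(Z=III)·p_III = 0.54 × 0.00306068 = 0.00165277
  P(Z=IV)·p_IV = 0.26 × 3.139e-09 = 8.16141e-10
Denominator: 7.65667e-11 + 0.000223252 + 0.00165277 + 8.16141e-10 = 0.00187602
P(Population III | x₁,x₂) ≈ 0.8810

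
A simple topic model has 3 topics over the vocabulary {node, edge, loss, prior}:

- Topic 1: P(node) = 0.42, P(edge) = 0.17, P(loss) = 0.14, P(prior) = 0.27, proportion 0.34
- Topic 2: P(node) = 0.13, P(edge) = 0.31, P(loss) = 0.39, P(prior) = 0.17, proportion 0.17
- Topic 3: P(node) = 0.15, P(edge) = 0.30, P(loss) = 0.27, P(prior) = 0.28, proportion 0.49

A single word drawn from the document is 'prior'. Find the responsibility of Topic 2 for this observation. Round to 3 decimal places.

P(component k | x) = π_k·f_k(x) / marginal(x), where marginal(x) = Σ_j π_j·f_j(x).
Component likelihoods at x = 'prior':
  L_1 = 0.27
  L_2 = 0.17
  L_3 = 0.28
Weight by the priors:
  π_1·L_1 = 0.34 × 0.27 = 0.0918
  π_2·L_2 = 0.17 × 0.17 = 0.0289
  π_3·L_3 = 0.49 × 0.28 = 0.1372
Denominator: 0.0918 + 0.0289 + 0.1372 = 0.2579
P(Topic 2 | the observation) ≈ 0.112

0.112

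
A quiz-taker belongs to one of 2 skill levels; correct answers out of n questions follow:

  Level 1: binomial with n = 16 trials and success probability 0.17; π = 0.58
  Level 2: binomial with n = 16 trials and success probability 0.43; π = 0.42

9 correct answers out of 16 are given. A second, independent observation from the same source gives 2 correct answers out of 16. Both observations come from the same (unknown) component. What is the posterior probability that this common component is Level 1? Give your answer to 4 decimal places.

Apply Bayes' rule: the posterior for each component is proportional to its prior times its likelihood at x.
Since both observations come from the same component, the likelihood for component k is f_k(x₁)·f_k(x₂).
  L_1 = [C(16,9)·0.17^9·0.83^7 = 11440·1.18588e-07·0.271361 = 0.00036814] × [0.255371] = 9.40124e-05
  L_2 = [C(16,9)·0.43^9·0.57^7 = 11440·0.000502593·0.019549 = 0.1124] × [0.00847942] = 0.000953086
Unnormalised posteriors:
  π_1·L_1 = 0.58 × 9.40124e-05 = 5.45272e-05
  π_2·L_2 = 0.42 × 0.000953086 = 0.000400296
Evidence: 5.45272e-05 + 0.000400296 = 0.000454823
Responsibility of Level 1: 5.45272e-05 / 0.000454823 ≈ 0.1199

0.1199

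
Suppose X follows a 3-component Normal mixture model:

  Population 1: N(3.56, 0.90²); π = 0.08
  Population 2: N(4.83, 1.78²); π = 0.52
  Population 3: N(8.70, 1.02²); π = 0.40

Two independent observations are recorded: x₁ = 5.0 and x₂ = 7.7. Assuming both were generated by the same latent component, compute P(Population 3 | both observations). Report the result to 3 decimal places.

Apply Bayes' rule: the posterior for each component is proportional to its prior times its likelihood at x.
Since both observations come from the same component, the likelihood for component k is f_k(x₁)·f_k(x₂).
  L_1 = [0.123245] × [1.12676e-05] = 1.38868e-06
  L_2 = [0.223105] × [0.0610902] = 0.0136295
  L_3 = [0.00054325] × [0.241877] = 0.0001314
Multiply by the mixture weights:
  π_1·L_1 = 0.08 × 1.38868e-06 = 1.11094e-07
  π_2·L_2 = 0.52 × 0.0136295 = 0.00708736
  π_3·L_3 = 0.40 × 0.0001314 = 5.25599e-05
Evidence: 1.11094e-07 + 0.00708736 + 5.25599e-05 = 0.00714003
P(Population 3 | x₁,x₂) = 5.25599e-05 / 0.00714003 ≈ 0.007

0.007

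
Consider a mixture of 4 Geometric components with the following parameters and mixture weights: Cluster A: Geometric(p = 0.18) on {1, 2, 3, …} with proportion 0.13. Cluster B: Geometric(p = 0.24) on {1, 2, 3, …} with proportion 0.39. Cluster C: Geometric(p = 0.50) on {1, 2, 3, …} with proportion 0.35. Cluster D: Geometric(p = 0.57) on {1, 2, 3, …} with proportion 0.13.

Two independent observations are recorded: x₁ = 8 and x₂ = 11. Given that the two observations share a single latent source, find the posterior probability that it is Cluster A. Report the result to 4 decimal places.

By Bayes' theorem, P(k | x) = P(Z=k) f_k(x) / Σ_j P(Z=j) f_j(x).
Since both observations come from the same component, the likelihood for component k is f_k(x₁)·f_k(x₂).
  p_A = [0.18·(1−0.18)^7 = 0.18·0.249285 = 0.0448714] × [0.0247406] = 0.00111015
  p_B = [0.24·(1−0.24)^7 = 0.24·0.146452 = 0.0351485] × [0.0154293] = 0.000542317
  p_C = [0.50·(1−0.50)^7 = 0.50·0.0078125 = 0.00390625] × [0.000488281] = 1.90735e-06
  p_D = [0.57·(1−0.57)^7 = 0.57·0.00271819 = 0.00154937] × [0.000123185] = 1.90859e-07
Prior × likelihood for each component:
  P(Z=A)·p_A = 0.13 × 0.00111015 = 0.000144319
  P(Z=B)·p_B = 0.39 × 0.000542317 = 0.000211504
  P(Z=C)·p_C = 0.35 × 1.90735e-06 = 6.67572e-07
  P(Z=D)·p_D = 0.13 × 1.90859e-07 = 2.48117e-08
Normaliser: 0.000144319 + 0.000211504 + 6.67572e-07 + 2.48117e-08 = 0.000356515
P(Cluster A | x) = 0.000144319 / 0.000356515 ≈ 0.4048

0.4048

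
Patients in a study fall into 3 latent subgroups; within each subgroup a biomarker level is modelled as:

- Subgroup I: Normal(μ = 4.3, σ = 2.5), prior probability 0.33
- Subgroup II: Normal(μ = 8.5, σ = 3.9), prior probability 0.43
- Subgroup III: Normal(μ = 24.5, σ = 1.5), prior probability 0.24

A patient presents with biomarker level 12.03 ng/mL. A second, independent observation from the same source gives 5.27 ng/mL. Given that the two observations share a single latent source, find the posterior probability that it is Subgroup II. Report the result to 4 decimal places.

0.9701

Apply Bayes' rule: the posterior for each component is proportional to its prior times its likelihood at x.
Since both observations come from the same component, the likelihood for component k is f_k(x₁)·f_k(x₂).
  p_I = [(1/(2.5·√(2π)))·exp(−(12.03−4.3)²/(2·2.5²)) = 0.159577·exp(-4.78023) = 0.0013395] × [0.148006] = 0.000198254
  p_II = [(1/(3.9·√(2π)))·exp(−(12.03−8.5)²/(2·3.9²)) = 0.102293·exp(-0.40963) = 0.0679119] × [0.0725937] = 0.00492998
  p_III = [(1/(1.5·√(2π)))·exp(−(12.03−24.5)²/(2·1.5²)) = 0.265962·exp(-34.55576) = 2.61484e-16] × [5.44689e-37] = 1.42427e-52
Prior × likelihood for each component:
  P(Z=I)·p_I = 0.33 × 0.000198254 = 6.54238e-05
  P(Z=II)·p_II = 0.43 × 0.00492998 = 0.00211989
  P(Z=III)·p_III = 0.24 × 1.42427e-52 = 3.41826e-53
Sum: 6.54238e-05 + 0.00211989 + 3.41826e-53 = 0.00218531
P(Subgroup II | x₁,x₂) = 0.00211989 / 0.00218531 ≈ 0.9701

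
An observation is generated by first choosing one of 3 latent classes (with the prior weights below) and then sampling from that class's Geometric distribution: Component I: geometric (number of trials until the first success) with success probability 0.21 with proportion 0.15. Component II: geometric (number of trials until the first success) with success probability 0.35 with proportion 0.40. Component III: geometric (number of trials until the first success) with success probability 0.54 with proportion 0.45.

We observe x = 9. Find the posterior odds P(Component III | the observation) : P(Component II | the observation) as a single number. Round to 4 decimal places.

0.1092

The posterior odds equal the prior odds times the likelihood ratio: (P(Z=i)/P(Z=j))·(f_i(x)/f_j(x)).
Component likelihoods at x = 9:
  p_I = 0.0318593
  p_II = 0.0111526
  p_III = 0.00108257
Odds = (0.45/0.40) × (0.00108257/0.0111526) = 1.125 × 0.0970692 ≈ 0.1092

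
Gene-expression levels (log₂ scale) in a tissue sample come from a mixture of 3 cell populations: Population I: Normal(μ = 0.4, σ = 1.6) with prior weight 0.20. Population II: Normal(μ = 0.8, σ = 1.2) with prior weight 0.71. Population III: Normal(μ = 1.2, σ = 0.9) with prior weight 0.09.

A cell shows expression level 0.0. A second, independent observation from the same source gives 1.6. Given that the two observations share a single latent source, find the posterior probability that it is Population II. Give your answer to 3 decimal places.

0.762

Posterior ∝ prior × likelihood, so P(k | x) ∝ π_k f_k(x); normalise over all components.
Since both observations come from the same component, the likelihood for component k is f_k(x₁)·f_k(x₂).
  p_I = [(1/(1.6·√(2π)))·exp(−(0.0−0.4)²/(2·1.6²)) = 0.249339·exp(-0.03125) = 0.241668] × [0.188211] = 0.0454845
  p_II = [(1/(1.2·√(2π)))·exp(−(0.0−0.8)²/(2·1.2²)) = 0.332452·exp(-0.22222) = 0.266207] × [0.266207] = 0.070866
  p_III = [(1/(0.9·√(2π)))·exp(−(0.0−1.2)²/(2·0.9²)) = 0.443269·exp(-0.88889) = 0.182233] × [0.401582] = 0.0731817
Unnormalised posteriors:
  π_I·p_I = 0.20 × 0.0454845 = 0.00909689
  π_II·p_II = 0.71 × 0.070866 = 0.0503149
  π_III·p_III = 0.09 × 0.0731817 = 0.00658635
Sum: 0.00909689 + 0.0503149 + 0.00658635 = 0.0659981
So the posterior for Population II is 0.0503149 / 0.0659981 ≈ 0.762.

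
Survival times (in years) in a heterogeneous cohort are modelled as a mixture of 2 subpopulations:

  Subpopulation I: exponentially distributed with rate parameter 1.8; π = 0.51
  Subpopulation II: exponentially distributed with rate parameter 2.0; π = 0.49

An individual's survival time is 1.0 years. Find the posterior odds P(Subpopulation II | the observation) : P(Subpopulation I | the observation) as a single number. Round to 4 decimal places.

0.8740

Posterior odds = (P(Z=i) f_i(x)) / (P(Z=j) f_j(x)); the normalising sum cancels.
Component likelihoods at x = 1.0 years:
  p_I = 0.297538
  p_II = 0.270671
Posterior odds = (P(Z=II)·p_II) / (P(Z=I)·p_I) = (0.49·0.270671) / (0.51·0.297538) = 0.132629 / 0.151744 ≈ 0.8740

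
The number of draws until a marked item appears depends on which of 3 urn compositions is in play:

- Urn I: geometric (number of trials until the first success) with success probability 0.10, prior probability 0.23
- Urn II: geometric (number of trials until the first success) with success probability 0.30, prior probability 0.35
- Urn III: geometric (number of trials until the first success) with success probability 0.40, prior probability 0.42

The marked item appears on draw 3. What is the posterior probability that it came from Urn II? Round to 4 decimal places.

0.3941

The responsibility of component k is π_k f_k(x) divided by Σ_j π_j f_j(x).
Evaluate each component's likelihood at the observed value:
  p_I = 0.081
  p_II = 0.147
  p_III = 0.144
Multiply by the mixture weights:
  π_I·p_I = 0.23 × 0.081 = 0.01863
  π_II·p_II = 0.35 × 0.147 = 0.05145
  π_III·p_III = 0.42 × 0.144 = 0.06048
Sum: 0.01863 + 0.05145 + 0.06048 = 0.13056
Responsibility of Urn II: 0.05145 / 0.13056 ≈ 0.3941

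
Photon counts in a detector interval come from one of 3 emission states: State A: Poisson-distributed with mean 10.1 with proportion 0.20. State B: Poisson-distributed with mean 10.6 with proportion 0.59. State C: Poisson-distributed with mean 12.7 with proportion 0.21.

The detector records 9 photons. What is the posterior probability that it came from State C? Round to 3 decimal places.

0.140

P(component k | x) = π_k·f_k(x) / marginal(x), where marginal(x) = Σ_j π_j·f_j(x).
Component likelihoods at x = 9 photons:
  p_A = 0.12381
  p_B = 0.116003
  p_C = 0.0722654
Prior × likelihood for each component:
  π_A·p_A = 0.20 × 0.12381 = 0.024762
  π_B·p_B = 0.59 × 0.116003 = 0.0684416
  π_C·p_C = 0.21 × 0.0722654 = 0.0151757
Marginal: 0.024762 + 0.0684416 + 0.0151757 = 0.108379
P(State C | the observation) ≈ 0.140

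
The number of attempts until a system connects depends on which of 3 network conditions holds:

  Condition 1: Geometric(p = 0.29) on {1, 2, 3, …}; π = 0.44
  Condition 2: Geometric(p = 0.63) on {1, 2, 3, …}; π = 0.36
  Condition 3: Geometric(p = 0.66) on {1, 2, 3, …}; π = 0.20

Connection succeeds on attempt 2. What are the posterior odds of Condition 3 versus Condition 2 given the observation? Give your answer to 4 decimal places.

Since P(k|x) ∝ π_k f_k(x), the posterior odds are π_i f_i(x) / (π_j f_j(x)).
Geometric probabilities:
  L_1 = 0.2059
  L_2 = 0.2331
  L_3 = 0.2244
Odds = (0.20/0.36) × (0.2244/0.2331) = 0.555556 × 0.962677 ≈ 0.5348

0.5348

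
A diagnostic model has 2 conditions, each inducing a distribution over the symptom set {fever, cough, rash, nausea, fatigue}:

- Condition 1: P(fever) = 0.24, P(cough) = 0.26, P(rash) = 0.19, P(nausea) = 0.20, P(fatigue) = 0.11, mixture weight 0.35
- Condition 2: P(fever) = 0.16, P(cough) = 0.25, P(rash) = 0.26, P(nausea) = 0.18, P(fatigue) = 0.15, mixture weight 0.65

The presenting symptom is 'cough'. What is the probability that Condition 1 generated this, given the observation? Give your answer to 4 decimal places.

Apply Bayes' rule: the posterior for each component is proportional to its prior times its likelihood at x.
Categorical probabilities:
  f_1 = P(cough | comp) = 0.26
  f_2 = P(cough | comp) = 0.25
Weight by the priors:
  w_1·f_1 = 0.35 × 0.26 = 0.091
  w_2·f_2 = 0.65 × 0.25 = 0.1625
Marginal: 0.091 + 0.1625 = 0.2535
Responsibility of Condition 1: 0.091 / 0.2535 ≈ 0.3590

0.3590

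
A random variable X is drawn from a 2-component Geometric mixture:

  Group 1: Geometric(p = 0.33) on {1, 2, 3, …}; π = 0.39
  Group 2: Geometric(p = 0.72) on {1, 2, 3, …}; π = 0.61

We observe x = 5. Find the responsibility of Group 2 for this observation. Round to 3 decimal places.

By Bayes' theorem, P(k | x) = π_k f_k(x) / Σ_j π_j f_j(x).
Component likelihoods at x = 5:
  f_1 = 0.0664987
  f_2 = 0.00442552
Unnormalised posteriors:
  π_1·f_1 = 0.39 × 0.0664987 = 0.0259345
  π_2·f_2 = 0.61 × 0.00442552 = 0.00269957
Normaliser: 0.0259345 + 0.00269957 = 0.0286341
P(Group 2 | data) = 0.00269957 / 0.0286341 ≈ 0.094

0.094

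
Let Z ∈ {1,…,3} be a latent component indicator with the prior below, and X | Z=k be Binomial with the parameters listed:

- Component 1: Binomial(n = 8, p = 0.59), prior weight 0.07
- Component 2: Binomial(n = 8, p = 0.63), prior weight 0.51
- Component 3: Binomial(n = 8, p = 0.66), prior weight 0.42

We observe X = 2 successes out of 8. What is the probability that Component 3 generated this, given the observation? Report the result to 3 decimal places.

0.308

Apply Bayes' rule: the posterior for each component is proportional to its prior times its likelihood at x.
Component likelihoods at x = 2 successes out of 8:
  f_1 = 0.0462983
  f_2 = 0.0285134
  f_3 = 0.0188417
Weight by the priors:
  w_1·f_1 = 0.07 × 0.0462983 = 0.00324088
  w_2·f_2 = 0.51 × 0.0285134 = 0.0145418
  w_3·f_3 = 0.42 × 0.0188417 = 0.0079135
Sum: 0.00324088 + 0.0145418 + 0.0079135 = 0.0256962
P(Component 3 | data) = 0.0079135 / 0.0256962 ≈ 0.308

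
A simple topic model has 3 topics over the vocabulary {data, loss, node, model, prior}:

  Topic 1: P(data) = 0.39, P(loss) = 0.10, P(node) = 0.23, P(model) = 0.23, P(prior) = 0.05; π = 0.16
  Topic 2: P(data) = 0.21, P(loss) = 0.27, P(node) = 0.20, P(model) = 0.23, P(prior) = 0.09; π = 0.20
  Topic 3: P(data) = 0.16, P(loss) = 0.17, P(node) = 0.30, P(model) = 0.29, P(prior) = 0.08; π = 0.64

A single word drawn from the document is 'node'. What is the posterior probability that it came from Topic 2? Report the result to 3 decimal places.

0.149

By Bayes' theorem, P(k | x) = π_k f_k(x) / Σ_j π_j f_j(x).
Categorical probabilities:
  f_1 = P(node | comp) = 0.23
  f_2 = P(node | comp) = 0.20
  f_3 = P(node | comp) = 0.30
Unnormalised posteriors:
  π_1·f_1 = 0.16 × 0.23 = 0.0368
  π_2·f_2 = 0.20 × 0.2 = 0.04
  π_3·f_3 = 0.64 × 0.3 = 0.192
Marginal: 0.0368 + 0.04 + 0.192 = 0.2688
P(Topic 2 | the observation) = 0.04 / 0.2688 ≈ 0.149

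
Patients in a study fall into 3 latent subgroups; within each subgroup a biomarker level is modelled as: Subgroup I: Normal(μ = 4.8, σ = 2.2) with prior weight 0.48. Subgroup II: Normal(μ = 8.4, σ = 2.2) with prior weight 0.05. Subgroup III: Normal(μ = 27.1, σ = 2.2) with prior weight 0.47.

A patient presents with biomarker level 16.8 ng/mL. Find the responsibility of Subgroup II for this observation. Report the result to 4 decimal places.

0.8037

By Bayes' theorem, P(k | x) = w_k f_k(x) / Σ_j w_j f_j(x).
Normal densities:
  L_I = 6.27926e-08
  L_II = 0.000123824
  L_III = 3.15316e-06
Unnormalised posteriors:
  w_I·L_I = 0.48 × 6.27926e-08 = 3.01404e-08
  w_II·L_II = 0.05 × 0.000123824 = 6.19118e-06
  w_III·L_III = 0.47 × 3.15316e-06 = 1.48198e-06
Sum: 3.01404e-08 + 6.19118e-06 + 1.48198e-06 = 7.70331e-06
Responsibility of Subgroup II: 6.19118e-06 / 7.70331e-06 ≈ 0.8037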